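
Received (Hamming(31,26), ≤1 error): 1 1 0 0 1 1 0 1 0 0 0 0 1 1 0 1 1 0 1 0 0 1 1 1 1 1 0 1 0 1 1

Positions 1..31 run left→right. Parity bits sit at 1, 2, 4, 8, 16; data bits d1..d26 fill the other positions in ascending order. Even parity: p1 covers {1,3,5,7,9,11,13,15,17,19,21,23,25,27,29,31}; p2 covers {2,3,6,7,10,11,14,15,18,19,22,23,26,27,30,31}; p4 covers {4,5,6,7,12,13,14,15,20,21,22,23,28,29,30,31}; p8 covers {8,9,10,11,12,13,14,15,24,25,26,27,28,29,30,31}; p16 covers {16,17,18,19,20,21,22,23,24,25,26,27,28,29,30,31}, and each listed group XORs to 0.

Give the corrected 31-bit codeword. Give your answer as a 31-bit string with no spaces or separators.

1100110100001101101001111101001

s1 (pos 1,3,5,7,9,11,13,15,17,19,21,23,25,27,29,31): 1⊕0⊕1⊕0⊕0⊕0⊕1⊕0⊕1⊕1⊕0⊕1⊕1⊕0⊕0⊕1 = 0
s2 (pos 2,3,6,7,10,11,14,15,18,19,22,23,26,27,30,31): 1⊕0⊕1⊕0⊕0⊕0⊕1⊕0⊕0⊕1⊕1⊕1⊕1⊕0⊕1⊕1 = 1
s4 (pos 4,5,6,7,12,13,14,15,20,21,22,23,28,29,30,31): 0⊕1⊕1⊕0⊕0⊕1⊕1⊕0⊕0⊕0⊕1⊕1⊕1⊕0⊕1⊕1 = 1
s8 (pos 8,9,10,11,12,13,14,15,24,25,26,27,28,29,30,31): 1⊕0⊕0⊕0⊕0⊕1⊕1⊕0⊕1⊕1⊕1⊕0⊕1⊕0⊕1⊕1 = 1
s16 (pos 16,17,18,19,20,21,22,23,24,25,26,27,28,29,30,31): 1⊕1⊕0⊕1⊕0⊕0⊕1⊕1⊕1⊕1⊕1⊕0⊕1⊕0⊕1⊕1 = 1
Syndrome s16…s1 = 11110 → error at position 30.
Flip position 30: 1100110100001101101001111101011 → 1100110100001101101001111101001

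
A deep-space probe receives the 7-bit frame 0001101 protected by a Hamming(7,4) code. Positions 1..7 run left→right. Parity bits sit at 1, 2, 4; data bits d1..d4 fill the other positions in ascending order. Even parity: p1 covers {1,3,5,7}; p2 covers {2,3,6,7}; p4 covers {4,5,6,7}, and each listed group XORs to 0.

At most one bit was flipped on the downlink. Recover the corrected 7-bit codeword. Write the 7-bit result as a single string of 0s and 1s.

s1 (pos 1,3,5,7): 0⊕0⊕1⊕1 = 0
s2 (pos 2,3,6,7): 0⊕0⊕0⊕1 = 1
s4 (pos 4,5,6,7): 1⊕1⊕0⊕1 = 1
Syndrome s4…s1 = 110 → error at position 6.
Flip position 6: 0001101 → 0001111

0001111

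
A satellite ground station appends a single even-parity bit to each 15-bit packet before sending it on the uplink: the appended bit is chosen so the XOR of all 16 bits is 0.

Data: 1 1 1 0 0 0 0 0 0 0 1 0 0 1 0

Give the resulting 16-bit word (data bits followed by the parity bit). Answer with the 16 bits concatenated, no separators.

1110000000100101

XOR of the 15 data bits: 1⊕1⊕1⊕0⊕0⊕0⊕0⊕0⊕0⊕0⊕1⊕0⊕0⊕1⊕0 = 1
Parity bit = 1 (so all 16 bits XOR to 0).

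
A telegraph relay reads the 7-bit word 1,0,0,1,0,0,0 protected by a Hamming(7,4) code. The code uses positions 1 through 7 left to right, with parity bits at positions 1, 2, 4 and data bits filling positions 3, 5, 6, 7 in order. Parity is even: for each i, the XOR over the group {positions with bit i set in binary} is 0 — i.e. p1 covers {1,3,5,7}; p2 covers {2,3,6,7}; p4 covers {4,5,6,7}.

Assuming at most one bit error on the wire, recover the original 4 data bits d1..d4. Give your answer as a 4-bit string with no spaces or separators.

0100

s1 (pos 1,3,5,7): 1⊕0⊕0⊕0 = 1
s2 (pos 2,3,6,7): 0⊕0⊕0⊕0 = 0
s4 (pos 4,5,6,7): 1⊕0⊕0⊕0 = 1
Syndrome s4…s1 = 101 → error at position 5.
Flip position 5: 1001000 → 1001100
Read data bits from positions 3,5,6,7: 0100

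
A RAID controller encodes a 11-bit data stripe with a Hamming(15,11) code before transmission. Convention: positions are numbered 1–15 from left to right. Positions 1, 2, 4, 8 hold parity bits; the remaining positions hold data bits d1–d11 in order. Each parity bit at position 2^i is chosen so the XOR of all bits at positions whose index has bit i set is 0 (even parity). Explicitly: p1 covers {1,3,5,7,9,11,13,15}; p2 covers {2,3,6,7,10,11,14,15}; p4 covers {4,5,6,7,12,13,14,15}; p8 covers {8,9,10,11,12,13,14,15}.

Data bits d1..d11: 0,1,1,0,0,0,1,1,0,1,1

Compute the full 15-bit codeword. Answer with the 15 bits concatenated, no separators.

100111000011011

Place data at non-parity positions: p1 p2 0 p4 1 1 0 p8 0 0 1 1 0 1 1
p1 (pos 1,3,5,7,9,11,13,15): XOR of data positions = 0⊕1⊕0⊕0⊕1⊕0⊕1 = 1
p2 (pos 2,3,6,7,10,11,14,15): XOR of data positions = 0⊕1⊕0⊕0⊕1⊕1⊕1 = 0
p4 (pos 4,5,6,7,12,13,14,15): XOR of data positions = 1⊕1⊕0⊕1⊕0⊕1⊕1 = 1
p8 (pos 8,9,10,11,12,13,14,15): XOR of data positions = 0⊕0⊕1⊕1⊕0⊕1⊕1 = 0
Codeword: 100111000011011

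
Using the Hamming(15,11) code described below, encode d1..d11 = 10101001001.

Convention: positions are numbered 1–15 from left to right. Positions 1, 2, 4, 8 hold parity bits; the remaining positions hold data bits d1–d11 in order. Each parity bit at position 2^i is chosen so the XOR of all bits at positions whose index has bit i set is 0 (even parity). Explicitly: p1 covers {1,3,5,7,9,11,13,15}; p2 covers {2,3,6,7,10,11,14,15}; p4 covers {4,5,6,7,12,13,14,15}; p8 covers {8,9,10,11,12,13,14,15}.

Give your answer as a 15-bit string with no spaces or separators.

Place data at non-parity positions: p1 p2 1 p4 0 1 0 p8 1 0 0 1 0 0 1
p1 (pos 1,3,5,7,9,11,13,15): XOR of data positions = 1⊕0⊕0⊕1⊕0⊕0⊕1 = 1
p2 (pos 2,3,6,7,10,11,14,15): XOR of data positions = 1⊕1⊕0⊕0⊕0⊕0⊕1 = 1
p4 (pos 4,5,6,7,12,13,14,15): XOR of data positions = 0⊕1⊕0⊕1⊕0⊕0⊕1 = 1
p8 (pos 8,9,10,11,12,13,14,15): XOR of data positions = 1⊕0⊕0⊕1⊕0⊕0⊕1 = 1
Codeword: 111101011001001

111101011001001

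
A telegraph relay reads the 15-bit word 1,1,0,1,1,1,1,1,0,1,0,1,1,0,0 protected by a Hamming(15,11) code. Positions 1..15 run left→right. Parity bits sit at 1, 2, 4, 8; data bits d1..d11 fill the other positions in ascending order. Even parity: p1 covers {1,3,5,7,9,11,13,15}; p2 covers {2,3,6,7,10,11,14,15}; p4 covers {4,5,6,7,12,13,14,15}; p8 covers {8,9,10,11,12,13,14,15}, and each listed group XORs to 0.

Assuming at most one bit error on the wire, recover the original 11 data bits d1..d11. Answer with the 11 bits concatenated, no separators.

01110101100

s1 (pos 1,3,5,7,9,11,13,15): 1⊕0⊕1⊕1⊕0⊕0⊕1⊕0 = 0
s2 (pos 2,3,6,7,10,11,14,15): 1⊕0⊕1⊕1⊕1⊕0⊕0⊕0 = 0
s4 (pos 4,5,6,7,12,13,14,15): 1⊕1⊕1⊕1⊕1⊕1⊕0⊕0 = 0
s8 (pos 8,9,10,11,12,13,14,15): 1⊕0⊕1⊕0⊕1⊕1⊕0⊕0 = 0
Syndrome s8…s1 = 0000 → no error.
Read data bits from positions 3,5,6,7,9,10,11,12,13,14,15: 01110101100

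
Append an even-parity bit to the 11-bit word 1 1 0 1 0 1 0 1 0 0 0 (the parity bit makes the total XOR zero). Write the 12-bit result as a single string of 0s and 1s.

110101010001

XOR of the 11 data bits: 1⊕1⊕0⊕1⊕0⊕1⊕0⊕1⊕0⊕0⊕0 = 1
Parity bit = 1 (so all 12 bits XOR to 0).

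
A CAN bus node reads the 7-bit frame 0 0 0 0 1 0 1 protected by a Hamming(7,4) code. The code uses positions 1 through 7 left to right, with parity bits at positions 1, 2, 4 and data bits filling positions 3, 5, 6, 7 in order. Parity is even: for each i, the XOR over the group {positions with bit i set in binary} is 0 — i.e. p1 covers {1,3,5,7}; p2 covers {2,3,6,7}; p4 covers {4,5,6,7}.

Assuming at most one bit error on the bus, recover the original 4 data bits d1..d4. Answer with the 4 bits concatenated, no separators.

s1 (pos 1,3,5,7): 0⊕0⊕1⊕1 = 0
s2 (pos 2,3,6,7): 0⊕0⊕0⊕1 = 1
s4 (pos 4,5,6,7): 0⊕1⊕0⊕1 = 0
Syndrome s4…s1 = 010 → error at position 2.
Flip position 2: 0000101 → 0100101
Read data bits from positions 3,5,6,7: 0101

0101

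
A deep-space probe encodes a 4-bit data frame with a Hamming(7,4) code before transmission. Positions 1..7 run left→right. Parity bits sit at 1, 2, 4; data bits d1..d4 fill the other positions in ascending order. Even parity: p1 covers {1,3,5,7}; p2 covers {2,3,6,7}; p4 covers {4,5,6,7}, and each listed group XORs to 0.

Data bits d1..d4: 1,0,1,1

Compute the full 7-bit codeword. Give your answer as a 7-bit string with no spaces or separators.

0110011

Place data at non-parity positions: p1 p2 1 p4 0 1 1
p1 (pos 1,3,5,7): XOR of data positions = 1⊕0⊕1 = 0
p2 (pos 2,3,6,7): XOR of data positions = 1⊕1⊕1 = 1
p4 (pos 4,5,6,7): XOR of data positions = 0⊕1⊕1 = 0
Codeword: 0110011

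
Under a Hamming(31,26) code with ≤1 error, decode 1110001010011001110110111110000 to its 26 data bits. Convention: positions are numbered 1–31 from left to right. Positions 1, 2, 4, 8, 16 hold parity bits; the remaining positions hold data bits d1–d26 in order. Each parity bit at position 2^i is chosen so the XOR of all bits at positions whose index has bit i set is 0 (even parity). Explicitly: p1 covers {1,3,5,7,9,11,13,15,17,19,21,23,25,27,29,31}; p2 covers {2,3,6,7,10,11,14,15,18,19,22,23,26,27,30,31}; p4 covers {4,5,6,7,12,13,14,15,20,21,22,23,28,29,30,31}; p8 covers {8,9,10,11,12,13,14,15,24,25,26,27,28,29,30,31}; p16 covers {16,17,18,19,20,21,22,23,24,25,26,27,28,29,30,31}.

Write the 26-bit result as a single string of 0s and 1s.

s1 (pos 1,3,5,7,9,11,13,15,17,19,21,23,25,27,29,31): 1⊕1⊕0⊕1⊕1⊕0⊕1⊕0⊕1⊕0⊕1⊕1⊕1⊕1⊕0⊕0 = 0
s2 (pos 2,3,6,7,10,11,14,15,18,19,22,23,26,27,30,31): 1⊕1⊕0⊕1⊕0⊕0⊕0⊕0⊕1⊕0⊕0⊕1⊕1⊕1⊕0⊕0 = 1
s4 (pos 4,5,6,7,12,13,14,15,20,21,22,23,28,29,30,31): 0⊕0⊕0⊕1⊕1⊕1⊕0⊕0⊕1⊕1⊕0⊕1⊕0⊕0⊕0⊕0 = 0
s8 (pos 8,9,10,11,12,13,14,15,24,25,26,27,28,29,30,31): 0⊕1⊕0⊕0⊕1⊕1⊕0⊕0⊕1⊕1⊕1⊕1⊕0⊕0⊕0⊕0 = 1
s16 (pos 16,17,18,19,20,21,22,23,24,25,26,27,28,29,30,31): 1⊕1⊕1⊕0⊕1⊕1⊕0⊕1⊕1⊕1⊕1⊕1⊕0⊕0⊕0⊕0 = 0
Syndrome s16…s1 = 01010 → error at position 10.
Flip position 10: 1110001010011001110110111110000 → 1110001011011001110110111110000
Read data bits from positions 3,5,6,7,9,10,11,12,13,14,15,17,18,19,20,21,22,23,24,25,26,27,28,29,30,31: 10011101100110110111110000

10011101100110110111110000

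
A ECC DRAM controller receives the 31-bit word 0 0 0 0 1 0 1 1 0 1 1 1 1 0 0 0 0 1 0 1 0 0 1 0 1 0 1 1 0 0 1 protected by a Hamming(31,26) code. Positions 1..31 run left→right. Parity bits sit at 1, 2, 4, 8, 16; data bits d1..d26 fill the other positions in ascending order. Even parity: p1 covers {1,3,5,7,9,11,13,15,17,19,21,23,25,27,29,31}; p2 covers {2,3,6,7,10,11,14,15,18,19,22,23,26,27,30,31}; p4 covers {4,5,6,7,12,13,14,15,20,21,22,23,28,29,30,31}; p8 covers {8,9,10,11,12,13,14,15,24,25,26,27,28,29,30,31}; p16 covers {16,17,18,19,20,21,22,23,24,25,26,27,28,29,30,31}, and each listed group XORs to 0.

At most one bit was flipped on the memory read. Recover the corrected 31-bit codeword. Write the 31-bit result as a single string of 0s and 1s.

0000101101111000010100101111001

s1 (pos 1,3,5,7,9,11,13,15,17,19,21,23,25,27,29,31): 0⊕0⊕1⊕1⊕0⊕1⊕1⊕0⊕0⊕0⊕0⊕1⊕1⊕1⊕0⊕1 = 0
s2 (pos 2,3,6,7,10,11,14,15,18,19,22,23,26,27,30,31): 0⊕0⊕0⊕1⊕1⊕1⊕0⊕0⊕1⊕0⊕0⊕1⊕0⊕1⊕0⊕1 = 1
s4 (pos 4,5,6,7,12,13,14,15,20,21,22,23,28,29,30,31): 0⊕1⊕0⊕1⊕1⊕1⊕0⊕0⊕1⊕0⊕0⊕1⊕1⊕0⊕0⊕1 = 0
s8 (pos 8,9,10,11,12,13,14,15,24,25,26,27,28,29,30,31): 1⊕0⊕1⊕1⊕1⊕1⊕0⊕0⊕0⊕1⊕0⊕1⊕1⊕0⊕0⊕1 = 1
s16 (pos 16,17,18,19,20,21,22,23,24,25,26,27,28,29,30,31): 0⊕0⊕1⊕0⊕1⊕0⊕0⊕1⊕0⊕1⊕0⊕1⊕1⊕0⊕0⊕1 = 1
Syndrome s16…s1 = 11010 → error at position 26.
Flip position 26: 0000101101111000010100101011001 → 0000101101111000010100101111001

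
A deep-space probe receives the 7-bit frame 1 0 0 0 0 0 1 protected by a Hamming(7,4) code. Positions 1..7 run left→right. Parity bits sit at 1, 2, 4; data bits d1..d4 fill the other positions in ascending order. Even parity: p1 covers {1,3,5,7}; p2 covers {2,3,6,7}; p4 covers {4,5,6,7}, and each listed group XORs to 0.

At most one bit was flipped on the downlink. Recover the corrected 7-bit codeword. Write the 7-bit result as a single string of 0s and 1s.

s1 (pos 1,3,5,7): 1⊕0⊕0⊕1 = 0
s2 (pos 2,3,6,7): 0⊕0⊕0⊕1 = 1
s4 (pos 4,5,6,7): 0⊕0⊕0⊕1 = 1
Syndrome s4…s1 = 110 → error at position 6.
Flip position 6: 1000001 → 1000011

1000011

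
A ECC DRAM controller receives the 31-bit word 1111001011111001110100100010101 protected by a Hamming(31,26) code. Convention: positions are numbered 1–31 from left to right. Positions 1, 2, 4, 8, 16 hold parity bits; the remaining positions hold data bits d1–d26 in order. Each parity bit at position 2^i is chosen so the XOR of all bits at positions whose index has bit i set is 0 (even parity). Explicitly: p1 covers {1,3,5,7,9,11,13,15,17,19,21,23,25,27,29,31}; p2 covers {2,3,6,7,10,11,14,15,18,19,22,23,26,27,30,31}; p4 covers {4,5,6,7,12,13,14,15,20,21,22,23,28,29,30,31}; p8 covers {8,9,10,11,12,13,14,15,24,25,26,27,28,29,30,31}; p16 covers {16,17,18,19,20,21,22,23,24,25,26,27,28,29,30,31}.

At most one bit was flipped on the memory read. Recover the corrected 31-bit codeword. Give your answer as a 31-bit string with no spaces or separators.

s1 (pos 1,3,5,7,9,11,13,15,17,19,21,23,25,27,29,31): 1⊕1⊕0⊕1⊕1⊕1⊕1⊕0⊕1⊕0⊕0⊕1⊕0⊕1⊕1⊕1 = 1
s2 (pos 2,3,6,7,10,11,14,15,18,19,22,23,26,27,30,31): 1⊕1⊕0⊕1⊕1⊕1⊕0⊕0⊕1⊕0⊕0⊕1⊕0⊕1⊕0⊕1 = 1
s4 (pos 4,5,6,7,12,13,14,15,20,21,22,23,28,29,30,31): 1⊕0⊕0⊕1⊕1⊕1⊕0⊕0⊕1⊕0⊕0⊕1⊕0⊕1⊕0⊕1 = 0
s8 (pos 8,9,10,11,12,13,14,15,24,25,26,27,28,29,30,31): 0⊕1⊕1⊕1⊕1⊕1⊕0⊕0⊕0⊕0⊕0⊕1⊕0⊕1⊕0⊕1 = 0
s16 (pos 16,17,18,19,20,21,22,23,24,25,26,27,28,29,30,31): 1⊕1⊕1⊕0⊕1⊕0⊕0⊕1⊕0⊕0⊕0⊕1⊕0⊕1⊕0⊕1 = 0
Syndrome s16…s1 = 00011 → error at position 3.
Flip position 3: 1111001011111001110100100010101 → 1101001011111001110100100010101

1101001011111001110100100010101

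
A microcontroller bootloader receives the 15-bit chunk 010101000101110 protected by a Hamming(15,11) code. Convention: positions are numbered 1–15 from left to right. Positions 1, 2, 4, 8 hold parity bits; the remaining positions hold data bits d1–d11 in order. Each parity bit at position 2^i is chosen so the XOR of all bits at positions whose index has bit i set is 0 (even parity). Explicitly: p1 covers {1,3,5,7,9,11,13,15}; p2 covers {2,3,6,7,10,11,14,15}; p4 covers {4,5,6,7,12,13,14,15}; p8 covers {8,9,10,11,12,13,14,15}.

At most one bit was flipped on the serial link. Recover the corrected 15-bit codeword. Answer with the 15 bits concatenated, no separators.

010111000101110

s1 (pos 1,3,5,7,9,11,13,15): 0⊕0⊕0⊕0⊕0⊕0⊕1⊕0 = 1
s2 (pos 2,3,6,7,10,11,14,15): 1⊕0⊕1⊕0⊕1⊕0⊕1⊕0 = 0
s4 (pos 4,5,6,7,12,13,14,15): 1⊕0⊕1⊕0⊕1⊕1⊕1⊕0 = 1
s8 (pos 8,9,10,11,12,13,14,15): 0⊕0⊕1⊕0⊕1⊕1⊕1⊕0 = 0
Syndrome s8…s1 = 0101 → error at position 5.
Flip position 5: 010101000101110 → 010111000101110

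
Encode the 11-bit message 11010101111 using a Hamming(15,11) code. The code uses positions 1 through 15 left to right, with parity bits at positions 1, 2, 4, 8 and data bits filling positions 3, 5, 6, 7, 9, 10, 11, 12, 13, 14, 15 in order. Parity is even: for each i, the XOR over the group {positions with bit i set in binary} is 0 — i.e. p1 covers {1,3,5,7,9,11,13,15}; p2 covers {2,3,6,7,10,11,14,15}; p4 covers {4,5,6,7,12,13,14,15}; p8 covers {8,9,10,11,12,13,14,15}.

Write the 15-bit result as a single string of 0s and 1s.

111010110101111

Place data at non-parity positions: p1 p2 1 p4 1 0 1 p8 0 1 0 1 1 1 1
p1 (pos 1,3,5,7,9,11,13,15): XOR of data positions = 1⊕1⊕1⊕0⊕0⊕1⊕1 = 1
p2 (pos 2,3,6,7,10,11,14,15): XOR of data positions = 1⊕0⊕1⊕1⊕0⊕1⊕1 = 1
p4 (pos 4,5,6,7,12,13,14,15): XOR of data positions = 1⊕0⊕1⊕1⊕1⊕1⊕1 = 0
p8 (pos 8,9,10,11,12,13,14,15): XOR of data positions = 0⊕1⊕0⊕1⊕1⊕1⊕1 = 1
Codeword: 111010110101111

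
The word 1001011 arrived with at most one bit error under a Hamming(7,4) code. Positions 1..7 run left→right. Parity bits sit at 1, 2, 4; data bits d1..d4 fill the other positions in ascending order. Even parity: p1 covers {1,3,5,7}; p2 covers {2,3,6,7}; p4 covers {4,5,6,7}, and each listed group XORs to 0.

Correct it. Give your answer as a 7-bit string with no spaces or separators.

s1 (pos 1,3,5,7): 1⊕0⊕0⊕1 = 0
s2 (pos 2,3,6,7): 0⊕0⊕1⊕1 = 0
s4 (pos 4,5,6,7): 1⊕0⊕1⊕1 = 1
Syndrome s4…s1 = 100 → error at position 4.
Flip position 4: 1001011 → 1000011

1000011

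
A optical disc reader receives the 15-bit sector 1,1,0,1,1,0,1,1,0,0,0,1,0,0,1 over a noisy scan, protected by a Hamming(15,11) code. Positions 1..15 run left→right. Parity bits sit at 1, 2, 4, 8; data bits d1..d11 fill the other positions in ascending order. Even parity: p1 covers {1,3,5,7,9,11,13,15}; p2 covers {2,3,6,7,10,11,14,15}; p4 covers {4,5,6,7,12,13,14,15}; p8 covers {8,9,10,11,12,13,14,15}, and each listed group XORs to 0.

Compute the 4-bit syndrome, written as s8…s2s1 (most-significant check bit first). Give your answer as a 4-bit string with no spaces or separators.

1110

s1 (pos 1,3,5,7,9,11,13,15): 1⊕0⊕1⊕1⊕0⊕0⊕0⊕1 = 0
s2 (pos 2,3,6,7,10,11,14,15): 1⊕0⊕0⊕1⊕0⊕0⊕0⊕1 = 1
s4 (pos 4,5,6,7,12,13,14,15): 1⊕1⊕0⊕1⊕1⊕0⊕0⊕1 = 1
s8 (pos 8,9,10,11,12,13,14,15): 1⊕0⊕0⊕0⊕1⊕0⊕0⊕1 = 1
Syndrome s8…s1 = 1110 → error at position 14.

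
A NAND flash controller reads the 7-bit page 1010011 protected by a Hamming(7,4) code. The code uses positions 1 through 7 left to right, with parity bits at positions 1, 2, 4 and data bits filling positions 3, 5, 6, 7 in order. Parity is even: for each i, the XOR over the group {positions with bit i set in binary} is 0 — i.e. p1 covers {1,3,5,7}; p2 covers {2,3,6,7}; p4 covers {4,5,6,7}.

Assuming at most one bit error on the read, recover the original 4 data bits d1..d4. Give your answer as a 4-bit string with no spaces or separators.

0011

s1 (pos 1,3,5,7): 1⊕1⊕0⊕1 = 1
s2 (pos 2,3,6,7): 0⊕1⊕1⊕1 = 1
s4 (pos 4,5,6,7): 0⊕0⊕1⊕1 = 0
Syndrome s4…s1 = 011 → error at position 3.
Flip position 3: 1010011 → 1000011
Read data bits from positions 3,5,6,7: 0011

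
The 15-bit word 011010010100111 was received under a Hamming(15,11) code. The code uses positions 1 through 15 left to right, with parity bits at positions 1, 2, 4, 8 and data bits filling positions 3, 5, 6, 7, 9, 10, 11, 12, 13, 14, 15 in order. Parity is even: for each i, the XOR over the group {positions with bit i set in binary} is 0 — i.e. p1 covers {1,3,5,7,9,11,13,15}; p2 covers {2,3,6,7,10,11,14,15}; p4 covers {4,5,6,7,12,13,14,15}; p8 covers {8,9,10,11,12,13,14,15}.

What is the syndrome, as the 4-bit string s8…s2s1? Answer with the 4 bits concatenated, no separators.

1010

s1 (pos 1,3,5,7,9,11,13,15): 0⊕1⊕1⊕0⊕0⊕0⊕1⊕1 = 0
s2 (pos 2,3,6,7,10,11,14,15): 1⊕1⊕0⊕0⊕1⊕0⊕1⊕1 = 1
s4 (pos 4,5,6,7,12,13,14,15): 0⊕1⊕0⊕0⊕0⊕1⊕1⊕1 = 0
s8 (pos 8,9,10,11,12,13,14,15): 1⊕0⊕1⊕0⊕0⊕1⊕1⊕1 = 1
Syndrome s8…s1 = 1010 → error at position 10.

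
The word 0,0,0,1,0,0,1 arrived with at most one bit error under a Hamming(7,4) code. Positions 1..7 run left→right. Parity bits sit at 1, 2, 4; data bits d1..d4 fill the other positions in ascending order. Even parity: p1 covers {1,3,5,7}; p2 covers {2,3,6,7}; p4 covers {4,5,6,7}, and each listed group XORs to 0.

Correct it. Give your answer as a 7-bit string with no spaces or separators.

0011001

s1 (pos 1,3,5,7): 0⊕0⊕0⊕1 = 1
s2 (pos 2,3,6,7): 0⊕0⊕0⊕1 = 1
s4 (pos 4,5,6,7): 1⊕0⊕0⊕1 = 0
Syndrome s4…s1 = 011 → error at position 3.
Flip position 3: 0001001 → 0011001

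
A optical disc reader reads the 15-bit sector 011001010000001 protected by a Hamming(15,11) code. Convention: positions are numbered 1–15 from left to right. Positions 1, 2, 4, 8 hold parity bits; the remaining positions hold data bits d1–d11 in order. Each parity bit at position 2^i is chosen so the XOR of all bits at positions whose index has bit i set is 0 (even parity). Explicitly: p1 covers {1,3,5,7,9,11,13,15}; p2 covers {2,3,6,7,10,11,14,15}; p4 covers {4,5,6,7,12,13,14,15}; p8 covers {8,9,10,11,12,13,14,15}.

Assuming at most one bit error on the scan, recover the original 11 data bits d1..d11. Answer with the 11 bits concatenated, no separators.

s1 (pos 1,3,5,7,9,11,13,15): 0⊕1⊕0⊕0⊕0⊕0⊕0⊕1 = 0
s2 (pos 2,3,6,7,10,11,14,15): 1⊕1⊕1⊕0⊕0⊕0⊕0⊕1 = 0
s4 (pos 4,5,6,7,12,13,14,15): 0⊕0⊕1⊕0⊕0⊕0⊕0⊕1 = 0
s8 (pos 8,9,10,11,12,13,14,15): 1⊕0⊕0⊕0⊕0⊕0⊕0⊕1 = 0
Syndrome s8…s1 = 0000 → no error.
Read data bits from positions 3,5,6,7,9,10,11,12,13,14,15: 10100000001

10100000001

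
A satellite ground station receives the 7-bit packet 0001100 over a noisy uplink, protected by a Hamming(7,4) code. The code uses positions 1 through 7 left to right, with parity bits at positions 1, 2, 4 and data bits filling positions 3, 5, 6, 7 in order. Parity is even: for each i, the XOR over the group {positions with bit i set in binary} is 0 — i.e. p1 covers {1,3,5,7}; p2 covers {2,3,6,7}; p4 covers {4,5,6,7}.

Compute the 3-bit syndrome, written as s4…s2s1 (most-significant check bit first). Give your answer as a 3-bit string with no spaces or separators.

s1 (pos 1,3,5,7): 0⊕0⊕1⊕0 = 1
s2 (pos 2,3,6,7): 0⊕0⊕0⊕0 = 0
s4 (pos 4,5,6,7): 1⊕1⊕0⊕0 = 0
Syndrome s4…s1 = 001 → error at position 1.

001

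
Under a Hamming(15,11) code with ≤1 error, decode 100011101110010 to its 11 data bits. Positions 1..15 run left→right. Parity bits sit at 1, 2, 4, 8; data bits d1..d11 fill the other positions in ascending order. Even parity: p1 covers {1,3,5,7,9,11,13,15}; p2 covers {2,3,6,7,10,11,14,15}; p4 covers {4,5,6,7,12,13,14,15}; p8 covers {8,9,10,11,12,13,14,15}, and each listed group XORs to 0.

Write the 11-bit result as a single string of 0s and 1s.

11111110010

s1 (pos 1,3,5,7,9,11,13,15): 1⊕0⊕1⊕1⊕1⊕1⊕0⊕0 = 1
s2 (pos 2,3,6,7,10,11,14,15): 0⊕0⊕1⊕1⊕1⊕1⊕1⊕0 = 1
s4 (pos 4,5,6,7,12,13,14,15): 0⊕1⊕1⊕1⊕0⊕0⊕1⊕0 = 0
s8 (pos 8,9,10,11,12,13,14,15): 0⊕1⊕1⊕1⊕0⊕0⊕1⊕0 = 0
Syndrome s8…s1 = 0011 → error at position 3.
Flip position 3: 100011101110010 → 101011101110010
Read data bits from positions 3,5,6,7,9,10,11,12,13,14,15: 11111110010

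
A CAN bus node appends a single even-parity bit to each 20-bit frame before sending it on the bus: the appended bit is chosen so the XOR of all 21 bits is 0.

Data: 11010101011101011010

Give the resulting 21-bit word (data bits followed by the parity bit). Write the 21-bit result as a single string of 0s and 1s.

XOR of the 20 data bits: 1⊕1⊕0⊕1⊕0⊕1⊕0⊕1⊕0⊕1⊕1⊕1⊕0⊕1⊕0⊕1⊕1⊕0⊕1⊕0 = 0
Parity bit = 0 (so all 21 bits XOR to 0).

110101010111010110100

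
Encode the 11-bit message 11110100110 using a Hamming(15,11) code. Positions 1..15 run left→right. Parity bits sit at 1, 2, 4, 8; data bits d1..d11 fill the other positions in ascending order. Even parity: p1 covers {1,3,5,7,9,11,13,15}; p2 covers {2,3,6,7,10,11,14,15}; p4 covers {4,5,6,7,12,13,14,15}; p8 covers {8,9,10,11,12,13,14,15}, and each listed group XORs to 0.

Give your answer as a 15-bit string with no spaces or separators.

011111110100110

Place data at non-parity positions: p1 p2 1 p4 1 1 1 p8 0 1 0 0 1 1 0
p1 (pos 1,3,5,7,9,11,13,15): XOR of data positions = 1⊕1⊕1⊕0⊕0⊕1⊕0 = 0
p2 (pos 2,3,6,7,10,11,14,15): XOR of data positions = 1⊕1⊕1⊕1⊕0⊕1⊕0 = 1
p4 (pos 4,5,6,7,12,13,14,15): XOR of data positions = 1⊕1⊕1⊕0⊕1⊕1⊕0 = 1
p8 (pos 8,9,10,11,12,13,14,15): XOR of data positions = 0⊕1⊕0⊕0⊕1⊕1⊕0 = 1
Codeword: 011111110100110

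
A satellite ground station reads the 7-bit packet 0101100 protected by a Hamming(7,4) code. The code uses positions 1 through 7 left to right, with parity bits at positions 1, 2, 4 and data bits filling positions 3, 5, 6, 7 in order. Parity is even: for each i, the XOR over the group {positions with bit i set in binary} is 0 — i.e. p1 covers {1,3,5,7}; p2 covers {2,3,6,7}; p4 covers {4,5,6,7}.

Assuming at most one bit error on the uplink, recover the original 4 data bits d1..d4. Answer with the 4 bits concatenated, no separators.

1100

s1 (pos 1,3,5,7): 0⊕0⊕1⊕0 = 1
s2 (pos 2,3,6,7): 1⊕0⊕0⊕0 = 1
s4 (pos 4,5,6,7): 1⊕1⊕0⊕0 = 0
Syndrome s4…s1 = 011 → error at position 3.
Flip position 3: 0101100 → 0111100
Read data bits from positions 3,5,6,7: 1100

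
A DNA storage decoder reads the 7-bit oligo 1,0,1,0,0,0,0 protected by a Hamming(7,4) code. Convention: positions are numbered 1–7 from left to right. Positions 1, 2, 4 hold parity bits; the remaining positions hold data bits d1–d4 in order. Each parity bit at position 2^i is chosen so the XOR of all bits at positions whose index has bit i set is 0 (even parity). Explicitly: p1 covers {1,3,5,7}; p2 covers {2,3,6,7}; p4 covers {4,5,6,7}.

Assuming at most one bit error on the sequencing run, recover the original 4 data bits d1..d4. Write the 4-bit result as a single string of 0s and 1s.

1000

s1 (pos 1,3,5,7): 1⊕1⊕0⊕0 = 0
s2 (pos 2,3,6,7): 0⊕1⊕0⊕0 = 1
s4 (pos 4,5,6,7): 0⊕0⊕0⊕0 = 0
Syndrome s4…s1 = 010 → error at position 2.
Flip position 2: 1010000 → 1110000
Read data bits from positions 3,5,6,7: 1000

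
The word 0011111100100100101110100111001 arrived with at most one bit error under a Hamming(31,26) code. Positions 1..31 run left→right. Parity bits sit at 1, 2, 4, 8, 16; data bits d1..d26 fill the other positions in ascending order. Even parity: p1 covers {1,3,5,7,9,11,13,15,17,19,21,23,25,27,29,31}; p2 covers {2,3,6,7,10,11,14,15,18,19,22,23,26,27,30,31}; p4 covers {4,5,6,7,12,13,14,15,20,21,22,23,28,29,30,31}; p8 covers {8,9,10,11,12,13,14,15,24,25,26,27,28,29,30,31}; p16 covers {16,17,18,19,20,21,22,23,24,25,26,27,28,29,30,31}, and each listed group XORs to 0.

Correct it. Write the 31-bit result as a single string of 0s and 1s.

0011111100100100101110110111001

s1 (pos 1,3,5,7,9,11,13,15,17,19,21,23,25,27,29,31): 0⊕1⊕1⊕1⊕0⊕1⊕0⊕0⊕1⊕1⊕1⊕1⊕0⊕1⊕0⊕1 = 0
s2 (pos 2,3,6,7,10,11,14,15,18,19,22,23,26,27,30,31): 0⊕1⊕1⊕1⊕0⊕1⊕1⊕0⊕0⊕1⊕0⊕1⊕1⊕1⊕0⊕1 = 0
s4 (pos 4,5,6,7,12,13,14,15,20,21,22,23,28,29,30,31): 1⊕1⊕1⊕1⊕0⊕0⊕1⊕0⊕1⊕1⊕0⊕1⊕1⊕0⊕0⊕1 = 0
s8 (pos 8,9,10,11,12,13,14,15,24,25,26,27,28,29,30,31): 1⊕0⊕0⊕1⊕0⊕0⊕1⊕0⊕0⊕0⊕1⊕1⊕1⊕0⊕0⊕1 = 1
s16 (pos 16,17,18,19,20,21,22,23,24,25,26,27,28,29,30,31): 0⊕1⊕0⊕1⊕1⊕1⊕0⊕1⊕0⊕0⊕1⊕1⊕1⊕0⊕0⊕1 = 1
Syndrome s16…s1 = 11000 → error at position 24.
Flip position 24: 0011111100100100101110100111001 → 0011111100100100101110110111001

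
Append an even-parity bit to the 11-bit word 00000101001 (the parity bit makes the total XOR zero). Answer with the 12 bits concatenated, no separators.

000001010011

XOR of the 11 data bits: 0⊕0⊕0⊕0⊕0⊕1⊕0⊕1⊕0⊕0⊕1 = 1
Parity bit = 1 (so all 12 bits XOR to 0).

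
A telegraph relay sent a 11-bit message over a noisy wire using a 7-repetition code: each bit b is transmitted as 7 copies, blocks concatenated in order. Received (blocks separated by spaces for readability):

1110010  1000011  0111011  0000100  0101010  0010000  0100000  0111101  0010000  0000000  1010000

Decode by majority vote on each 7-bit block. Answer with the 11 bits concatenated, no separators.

Block 1 (1110010): 4 ones → 1
Block 2 (1000011): 3 ones → 0
Block 3 (0111011): 5 ones → 1
Block 4 (0000100): 1 one → 0
Block 5 (0101010): 3 ones → 0
Block 6 (0010000): 1 one → 0
Block 7 (0100000): 1 one → 0
Block 8 (0111101): 5 ones → 1
Block 9 (0010000): 1 one → 0
Block 10 (0000000): 0 ones → 0
Block 11 (1010000): 2 ones → 0

10100001000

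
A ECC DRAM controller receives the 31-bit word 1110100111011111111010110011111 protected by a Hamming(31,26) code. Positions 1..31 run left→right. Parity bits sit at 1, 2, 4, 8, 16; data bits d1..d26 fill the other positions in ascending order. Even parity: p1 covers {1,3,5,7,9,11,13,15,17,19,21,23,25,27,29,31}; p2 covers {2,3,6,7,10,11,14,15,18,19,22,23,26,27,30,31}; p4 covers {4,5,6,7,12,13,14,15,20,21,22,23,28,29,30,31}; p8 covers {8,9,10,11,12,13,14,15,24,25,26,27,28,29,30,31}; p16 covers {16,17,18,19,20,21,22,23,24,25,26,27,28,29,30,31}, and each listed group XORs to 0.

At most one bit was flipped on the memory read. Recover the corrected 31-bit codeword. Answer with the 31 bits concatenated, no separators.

s1 (pos 1,3,5,7,9,11,13,15,17,19,21,23,25,27,29,31): 1⊕1⊕1⊕0⊕1⊕0⊕1⊕1⊕1⊕1⊕1⊕1⊕0⊕1⊕1⊕1 = 1
s2 (pos 2,3,6,7,10,11,14,15,18,19,22,23,26,27,30,31): 1⊕1⊕0⊕0⊕1⊕0⊕1⊕1⊕1⊕1⊕0⊕1⊕0⊕1⊕1⊕1 = 1
s4 (pos 4,5,6,7,12,13,14,15,20,21,22,23,28,29,30,31): 0⊕1⊕0⊕0⊕1⊕1⊕1⊕1⊕0⊕1⊕0⊕1⊕1⊕1⊕1⊕1 = 1
s8 (pos 8,9,10,11,12,13,14,15,24,25,26,27,28,29,30,31): 1⊕1⊕1⊕0⊕1⊕1⊕1⊕1⊕1⊕0⊕0⊕1⊕1⊕1⊕1⊕1 = 1
s16 (pos 16,17,18,19,20,21,22,23,24,25,26,27,28,29,30,31): 1⊕1⊕1⊕1⊕0⊕1⊕0⊕1⊕1⊕0⊕0⊕1⊕1⊕1⊕1⊕1 = 0
Syndrome s16…s1 = 01111 → error at position 15.
Flip position 15: 1110100111011111111010110011111 → 1110100111011101111010110011111

1110100111011101111010110011111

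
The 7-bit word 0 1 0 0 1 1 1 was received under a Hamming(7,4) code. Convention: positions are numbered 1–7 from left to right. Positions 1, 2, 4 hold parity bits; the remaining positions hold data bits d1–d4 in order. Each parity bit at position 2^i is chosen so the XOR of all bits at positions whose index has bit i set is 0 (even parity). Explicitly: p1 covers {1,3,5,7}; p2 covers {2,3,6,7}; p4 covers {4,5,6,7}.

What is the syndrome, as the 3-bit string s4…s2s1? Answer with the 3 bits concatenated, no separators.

110

s1 (pos 1,3,5,7): 0⊕0⊕1⊕1 = 0
s2 (pos 2,3,6,7): 1⊕0⊕1⊕1 = 1
s4 (pos 4,5,6,7): 0⊕1⊕1⊕1 = 1
Syndrome s4…s1 = 110 → error at position 6.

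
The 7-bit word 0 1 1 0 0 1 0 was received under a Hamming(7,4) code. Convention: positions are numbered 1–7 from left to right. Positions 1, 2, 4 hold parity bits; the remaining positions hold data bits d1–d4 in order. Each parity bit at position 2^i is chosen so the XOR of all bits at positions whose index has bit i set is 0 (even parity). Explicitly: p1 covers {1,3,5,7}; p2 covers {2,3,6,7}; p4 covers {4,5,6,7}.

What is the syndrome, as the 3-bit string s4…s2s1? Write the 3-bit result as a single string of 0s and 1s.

s1 (pos 1,3,5,7): 0⊕1⊕0⊕0 = 1
s2 (pos 2,3,6,7): 1⊕1⊕1⊕0 = 1
s4 (pos 4,5,6,7): 0⊕0⊕1⊕0 = 1
Syndrome s4…s1 = 111 → error at position 7.

111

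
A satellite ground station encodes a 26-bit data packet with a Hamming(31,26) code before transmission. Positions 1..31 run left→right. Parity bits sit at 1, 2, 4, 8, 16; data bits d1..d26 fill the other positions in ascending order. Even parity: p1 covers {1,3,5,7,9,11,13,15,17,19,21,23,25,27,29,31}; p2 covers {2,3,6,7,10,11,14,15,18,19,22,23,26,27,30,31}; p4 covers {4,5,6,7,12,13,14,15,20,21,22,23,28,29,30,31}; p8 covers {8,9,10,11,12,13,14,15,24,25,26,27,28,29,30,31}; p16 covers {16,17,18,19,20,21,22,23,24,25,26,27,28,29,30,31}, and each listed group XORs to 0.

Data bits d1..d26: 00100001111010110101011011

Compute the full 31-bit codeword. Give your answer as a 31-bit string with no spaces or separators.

Place data at non-parity positions: p1 p2 0 p4 0 1 0 p8 0 0 0 1 1 1 1 p16 0 1 0 1 1 0 1 0 1 0 1 1 0 1 1
p1 (pos 1,3,5,7,9,11,13,15,17,19,21,23,25,27,29,31): XOR of data positions = 0⊕0⊕0⊕0⊕0⊕1⊕1⊕0⊕0⊕1⊕1⊕1⊕1⊕0⊕1 = 1
p2 (pos 2,3,6,7,10,11,14,15,18,19,22,23,26,27,30,31): XOR of data positions = 0⊕1⊕0⊕0⊕0⊕1⊕1⊕1⊕0⊕0⊕1⊕0⊕1⊕1⊕1 = 0
p4 (pos 4,5,6,7,12,13,14,15,20,21,22,23,28,29,30,31): XOR of data positions = 0⊕1⊕0⊕1⊕1⊕1⊕1⊕1⊕1⊕0⊕1⊕1⊕0⊕1⊕1 = 1
p8 (pos 8,9,10,11,12,13,14,15,24,25,26,27,28,29,30,31): XOR of data positions = 0⊕0⊕0⊕1⊕1⊕1⊕1⊕0⊕1⊕0⊕1⊕1⊕0⊕1⊕1 = 1
p16 (pos 16,17,18,19,20,21,22,23,24,25,26,27,28,29,30,31): XOR of data positions = 0⊕1⊕0⊕1⊕1⊕0⊕1⊕0⊕1⊕0⊕1⊕1⊕0⊕1⊕1 = 1
Codeword: 1001010100011111010110101011011

1001010100011111010110101011011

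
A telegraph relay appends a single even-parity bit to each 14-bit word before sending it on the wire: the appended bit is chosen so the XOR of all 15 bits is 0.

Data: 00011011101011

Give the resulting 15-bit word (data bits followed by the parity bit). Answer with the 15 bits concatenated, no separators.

000110111010110

XOR of the 14 data bits: 0⊕0⊕0⊕1⊕1⊕0⊕1⊕1⊕1⊕0⊕1⊕0⊕1⊕1 = 0
Parity bit = 0 (so all 15 bits XOR to 0).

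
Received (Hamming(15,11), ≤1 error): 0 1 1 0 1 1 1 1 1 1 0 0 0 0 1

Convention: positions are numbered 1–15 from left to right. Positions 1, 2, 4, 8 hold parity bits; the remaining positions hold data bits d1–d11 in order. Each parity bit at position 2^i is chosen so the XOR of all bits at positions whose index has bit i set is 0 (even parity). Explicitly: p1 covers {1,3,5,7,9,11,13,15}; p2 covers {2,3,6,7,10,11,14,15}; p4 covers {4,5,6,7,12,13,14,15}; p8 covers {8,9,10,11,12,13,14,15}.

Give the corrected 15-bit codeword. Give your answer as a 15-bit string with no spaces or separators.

111011111100001

s1 (pos 1,3,5,7,9,11,13,15): 0⊕1⊕1⊕1⊕1⊕0⊕0⊕1 = 1
s2 (pos 2,3,6,7,10,11,14,15): 1⊕1⊕1⊕1⊕1⊕0⊕0⊕1 = 0
s4 (pos 4,5,6,7,12,13,14,15): 0⊕1⊕1⊕1⊕0⊕0⊕0⊕1 = 0
s8 (pos 8,9,10,11,12,13,14,15): 1⊕1⊕1⊕0⊕0⊕0⊕0⊕1 = 0
Syndrome s8…s1 = 0001 → error at position 1.
Flip position 1: 011011111100001 → 111011111100001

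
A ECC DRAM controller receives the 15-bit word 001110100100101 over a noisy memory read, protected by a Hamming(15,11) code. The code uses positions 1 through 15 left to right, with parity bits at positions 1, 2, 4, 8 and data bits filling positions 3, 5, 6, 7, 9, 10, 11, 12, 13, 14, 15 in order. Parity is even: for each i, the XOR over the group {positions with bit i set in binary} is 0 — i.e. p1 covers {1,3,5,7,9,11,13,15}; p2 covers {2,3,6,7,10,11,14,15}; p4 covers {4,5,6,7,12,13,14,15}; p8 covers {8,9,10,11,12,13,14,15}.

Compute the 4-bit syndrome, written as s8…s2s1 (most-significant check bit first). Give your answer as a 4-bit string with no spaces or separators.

1101

s1 (pos 1,3,5,7,9,11,13,15): 0⊕1⊕1⊕1⊕0⊕0⊕1⊕1 = 1
s2 (pos 2,3,6,7,10,11,14,15): 0⊕1⊕0⊕1⊕1⊕0⊕0⊕1 = 0
s4 (pos 4,5,6,7,12,13,14,15): 1⊕1⊕0⊕1⊕0⊕1⊕0⊕1 = 1
s8 (pos 8,9,10,11,12,13,14,15): 0⊕0⊕1⊕0⊕0⊕1⊕0⊕1 = 1
Syndrome s8…s1 = 1101 → error at position 13.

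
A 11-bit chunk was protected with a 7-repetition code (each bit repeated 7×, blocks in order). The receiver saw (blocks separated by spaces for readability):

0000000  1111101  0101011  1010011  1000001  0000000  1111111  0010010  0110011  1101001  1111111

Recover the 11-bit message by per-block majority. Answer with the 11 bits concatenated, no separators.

Block 1 (0000000): 0 ones → 0
Block 2 (1111101): 6 ones → 1
Block 3 (0101011): 4 ones → 1
Block 4 (1010011): 4 ones → 1
Block 5 (1000001): 2 ones → 0
Block 6 (0000000): 0 ones → 0
Block 7 (1111111): 7 ones → 1
Block 8 (0010010): 2 ones → 0
Block 9 (0110011): 4 ones → 1
Block 10 (1101001): 4 ones → 1
Block 11 (1111111): 7 ones → 1

01110010111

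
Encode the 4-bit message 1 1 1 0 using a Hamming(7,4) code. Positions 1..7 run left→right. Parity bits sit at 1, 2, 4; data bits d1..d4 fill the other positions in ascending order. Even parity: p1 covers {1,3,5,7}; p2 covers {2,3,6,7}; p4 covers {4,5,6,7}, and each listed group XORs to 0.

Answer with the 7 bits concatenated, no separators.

Place data at non-parity positions: p1 p2 1 p4 1 1 0
p1 (pos 1,3,5,7): XOR of data positions = 1⊕1⊕0 = 0
p2 (pos 2,3,6,7): XOR of data positions = 1⊕1⊕0 = 0
p4 (pos 4,5,6,7): XOR of data positions = 1⊕1⊕0 = 0
Codeword: 0010110

0010110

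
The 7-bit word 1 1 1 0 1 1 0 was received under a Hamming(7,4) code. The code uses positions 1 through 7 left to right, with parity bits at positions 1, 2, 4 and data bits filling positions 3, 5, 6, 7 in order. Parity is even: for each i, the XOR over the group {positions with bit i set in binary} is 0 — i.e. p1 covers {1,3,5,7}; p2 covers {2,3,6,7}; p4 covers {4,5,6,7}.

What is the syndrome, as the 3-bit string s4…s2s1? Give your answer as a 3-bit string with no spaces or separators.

011

s1 (pos 1,3,5,7): 1⊕1⊕1⊕0 = 1
s2 (pos 2,3,6,7): 1⊕1⊕1⊕0 = 1
s4 (pos 4,5,6,7): 0⊕1⊕1⊕0 = 0
Syndrome s4…s1 = 011 → error at position 3.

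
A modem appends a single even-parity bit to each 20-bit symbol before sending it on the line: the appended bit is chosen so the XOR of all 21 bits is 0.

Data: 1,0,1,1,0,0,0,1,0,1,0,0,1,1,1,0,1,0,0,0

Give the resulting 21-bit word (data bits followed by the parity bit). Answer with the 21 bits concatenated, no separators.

101100010100111010001

XOR of the 20 data bits: 1⊕0⊕1⊕1⊕0⊕0⊕0⊕1⊕0⊕1⊕0⊕0⊕1⊕1⊕1⊕0⊕1⊕0⊕0⊕0 = 1
Parity bit = 1 (so all 21 bits XOR to 0).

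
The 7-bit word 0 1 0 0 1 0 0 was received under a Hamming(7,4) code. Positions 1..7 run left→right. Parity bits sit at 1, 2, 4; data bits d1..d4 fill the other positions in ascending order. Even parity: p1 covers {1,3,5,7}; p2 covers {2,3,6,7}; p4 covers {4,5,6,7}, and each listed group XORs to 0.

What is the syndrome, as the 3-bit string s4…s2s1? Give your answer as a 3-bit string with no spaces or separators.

s1 (pos 1,3,5,7): 0⊕0⊕1⊕0 = 1
s2 (pos 2,3,6,7): 1⊕0⊕0⊕0 = 1
s4 (pos 4,5,6,7): 0⊕1⊕0⊕0 = 1
Syndrome s4…s1 = 111 → error at position 7.

111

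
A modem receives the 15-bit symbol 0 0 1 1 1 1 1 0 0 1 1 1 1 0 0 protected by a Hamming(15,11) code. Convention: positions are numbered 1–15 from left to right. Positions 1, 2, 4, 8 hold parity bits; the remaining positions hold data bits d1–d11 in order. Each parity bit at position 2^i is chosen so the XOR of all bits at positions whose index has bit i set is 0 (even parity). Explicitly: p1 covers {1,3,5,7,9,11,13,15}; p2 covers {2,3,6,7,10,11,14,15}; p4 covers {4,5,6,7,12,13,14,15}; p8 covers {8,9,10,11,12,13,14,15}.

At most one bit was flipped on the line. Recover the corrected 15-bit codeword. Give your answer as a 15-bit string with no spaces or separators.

000111100111100

s1 (pos 1,3,5,7,9,11,13,15): 0⊕1⊕1⊕1⊕0⊕1⊕1⊕0 = 1
s2 (pos 2,3,6,7,10,11,14,15): 0⊕1⊕1⊕1⊕1⊕1⊕0⊕0 = 1
s4 (pos 4,5,6,7,12,13,14,15): 1⊕1⊕1⊕1⊕1⊕1⊕0⊕0 = 0
s8 (pos 8,9,10,11,12,13,14,15): 0⊕0⊕1⊕1⊕1⊕1⊕0⊕0 = 0
Syndrome s8…s1 = 0011 → error at position 3.
Flip position 3: 001111100111100 → 000111100111100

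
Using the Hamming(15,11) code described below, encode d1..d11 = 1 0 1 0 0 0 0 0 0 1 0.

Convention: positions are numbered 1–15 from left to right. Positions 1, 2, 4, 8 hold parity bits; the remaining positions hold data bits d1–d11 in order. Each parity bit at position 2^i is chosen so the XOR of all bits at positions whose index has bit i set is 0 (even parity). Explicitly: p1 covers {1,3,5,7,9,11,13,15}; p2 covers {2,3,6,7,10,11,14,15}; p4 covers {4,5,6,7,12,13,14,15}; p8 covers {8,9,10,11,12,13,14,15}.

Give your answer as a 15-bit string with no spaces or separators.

Place data at non-parity positions: p1 p2 1 p4 0 1 0 p8 0 0 0 0 0 1 0
p1 (pos 1,3,5,7,9,11,13,15): XOR of data positions = 1⊕0⊕0⊕0⊕0⊕0⊕0 = 1
p2 (pos 2,3,6,7,10,11,14,15): XOR of data positions = 1⊕1⊕0⊕0⊕0⊕1⊕0 = 1
p4 (pos 4,5,6,7,12,13,14,15): XOR of data positions = 0⊕1⊕0⊕0⊕0⊕1⊕0 = 0
p8 (pos 8,9,10,11,12,13,14,15): XOR of data positions = 0⊕0⊕0⊕0⊕0⊕1⊕0 = 1
Codeword: 111001010000010

111001010000010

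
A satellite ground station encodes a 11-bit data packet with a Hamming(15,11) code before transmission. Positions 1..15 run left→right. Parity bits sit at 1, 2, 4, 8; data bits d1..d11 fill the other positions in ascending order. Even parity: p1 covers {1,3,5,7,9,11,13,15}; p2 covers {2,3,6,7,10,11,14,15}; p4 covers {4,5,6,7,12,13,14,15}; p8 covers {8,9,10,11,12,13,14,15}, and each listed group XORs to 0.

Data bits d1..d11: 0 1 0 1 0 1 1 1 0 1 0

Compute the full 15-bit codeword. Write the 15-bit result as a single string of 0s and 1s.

Place data at non-parity positions: p1 p2 0 p4 1 0 1 p8 0 1 1 1 0 1 0
p1 (pos 1,3,5,7,9,11,13,15): XOR of data positions = 0⊕1⊕1⊕0⊕1⊕0⊕0 = 1
p2 (pos 2,3,6,7,10,11,14,15): XOR of data positions = 0⊕0⊕1⊕1⊕1⊕1⊕0 = 0
p4 (pos 4,5,6,7,12,13,14,15): XOR of data positions = 1⊕0⊕1⊕1⊕0⊕1⊕0 = 0
p8 (pos 8,9,10,11,12,13,14,15): XOR of data positions = 0⊕1⊕1⊕1⊕0⊕1⊕0 = 0
Codeword: 100010100111010

100010100111010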